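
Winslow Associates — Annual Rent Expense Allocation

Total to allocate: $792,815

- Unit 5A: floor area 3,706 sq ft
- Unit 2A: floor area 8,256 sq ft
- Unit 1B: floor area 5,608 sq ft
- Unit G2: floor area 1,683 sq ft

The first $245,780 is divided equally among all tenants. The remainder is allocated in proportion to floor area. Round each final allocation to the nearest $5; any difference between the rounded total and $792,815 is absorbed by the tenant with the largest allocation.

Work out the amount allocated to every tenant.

Unit 5A: $166,745 · Unit 2A: $296,020 · Unit 1B: $220,785 · Unit G2: $109,265

First tranche $245,780 split equally: $61,445 each.
Remainder $547,035 by floor area (total 19,253): Unit 5A 105,298.48 → $105,300; Unit 2A 234,577.52 → $234,580; Unit 1B 159,339.96 → $159,340; Unit G2 47,819.04 → $47,820.
Rounding difference −$5 on remainder applied to Unit 2A.
Totals: Unit 5A $61,445 + $105,300 = $166,745; Unit 2A $61,445 + $234,575 = $296,020; Unit 1B $61,445 + $159,340 = $220,785; Unit G2 $61,445 + $47,820 = $109,265.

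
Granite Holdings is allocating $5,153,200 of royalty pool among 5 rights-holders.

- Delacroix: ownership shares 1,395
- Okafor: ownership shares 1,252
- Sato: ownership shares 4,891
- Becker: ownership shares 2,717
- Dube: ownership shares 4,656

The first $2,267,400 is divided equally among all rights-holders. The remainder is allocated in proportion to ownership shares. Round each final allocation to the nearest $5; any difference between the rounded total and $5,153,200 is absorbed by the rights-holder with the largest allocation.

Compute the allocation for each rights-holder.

Equal tier: $2,267,400 ÷ 5 = $453,480 apiece.
Remainder $2,885,800 by ownership shares (total 14,911): Delacroix 269,981.29 → $269,980; Okafor 242,305.79 → $242,305; Sato 946,579.56 → $946,580; Becker 525,834.52 → $525,835; Dube 901,098.84 → $901,100.
Totals: Delacroix $453,480 + $269,980 = $723,460; Okafor $453,480 + $242,305 = $695,785; Sato $453,480 + $946,580 = $1,400,060; Becker $453,480 + $525,835 = $979,315; Dube $453,480 + $901,100 = $1,354,580.

Delacroix: $723,460; Okafor: $695,785; Sato: $1,400,060; Becker: $979,315; Dube: $1,354,580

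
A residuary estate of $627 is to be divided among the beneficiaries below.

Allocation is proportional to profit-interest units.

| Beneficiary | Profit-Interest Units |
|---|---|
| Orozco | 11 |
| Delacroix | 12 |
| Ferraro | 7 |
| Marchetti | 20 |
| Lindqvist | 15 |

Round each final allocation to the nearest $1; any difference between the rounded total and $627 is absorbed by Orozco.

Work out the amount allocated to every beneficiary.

Orozco: $105 · Delacroix: $116 · Ferraro: $68 · Marchetti: $193 · Lindqvist: $145

Sum of profit-interest units: 65.
Proportional shares: Orozco 11/65 × $627 = 106.11; Delacroix 12/65 × $627 = 115.75; Ferraro 7/65 × $627 = 67.52; Marchetti 20/65 × $627 = 192.92; Lindqvist 15/65 × $627 = 144.69.
At nearest $1: Orozco $106; Delacroix $116; Ferraro $68; Marchetti $193; Lindqvist $145. Sum = $628.
Difference $627 − $628 = −$1 applied to Orozco: Orozco becomes $105.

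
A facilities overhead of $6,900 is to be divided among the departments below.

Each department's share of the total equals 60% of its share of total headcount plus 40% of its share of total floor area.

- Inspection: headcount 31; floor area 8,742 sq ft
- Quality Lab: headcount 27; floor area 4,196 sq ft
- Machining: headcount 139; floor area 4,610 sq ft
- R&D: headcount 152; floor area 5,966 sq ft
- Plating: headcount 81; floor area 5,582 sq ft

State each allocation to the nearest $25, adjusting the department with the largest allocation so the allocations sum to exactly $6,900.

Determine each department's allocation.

Inspection: $1,125 · Quality Lab: $650 · Machining: $1,775 · R&D: $2,050 · Plating: $1,300

Totals — headcount 430, floor area 29,096.
Blended shares (60% headcount + 40% floor area): Inspection 0.1634; Quality Lab 0.0954; Machining 0.2573; R&D 0.2941; Plating 0.1898.
Proportional shares: Inspection 1,127.72; Quality Lab 657.98; Machining 1,775.58; R&D 2,029.37; Plating 1,309.36.
At nearest $25: Inspection $1,125; Quality Lab $650; Machining $1,775; R&D $2,025; Plating $1,300. Sum = $6,875.
Difference $6,900 − $6,875 = +$25 applied to largest allocation (R&D): R&D becomes $2,050.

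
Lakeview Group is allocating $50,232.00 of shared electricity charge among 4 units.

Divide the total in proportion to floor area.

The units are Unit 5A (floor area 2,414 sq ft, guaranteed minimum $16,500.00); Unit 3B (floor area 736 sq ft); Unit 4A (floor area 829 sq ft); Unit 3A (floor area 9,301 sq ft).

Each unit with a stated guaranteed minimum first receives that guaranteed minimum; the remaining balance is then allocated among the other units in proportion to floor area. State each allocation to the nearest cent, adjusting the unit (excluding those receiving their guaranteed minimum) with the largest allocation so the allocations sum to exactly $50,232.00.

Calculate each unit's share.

Unit 5A: $16,500.00 | Unit 3B: $2,284.81 | Unit 4A: $2,573.52 | Unit 3A: $28,873.67

Minimums first: Unit 5A $16,500.00. Residual $33,732.00.
Residual split over remaining floor area 10,866: Unit 3B 2,284.8106 → $2,284.81; Unit 4A 2,573.5163 → $2,573.52; Unit 3A 28,873.6731 → $28,873.67.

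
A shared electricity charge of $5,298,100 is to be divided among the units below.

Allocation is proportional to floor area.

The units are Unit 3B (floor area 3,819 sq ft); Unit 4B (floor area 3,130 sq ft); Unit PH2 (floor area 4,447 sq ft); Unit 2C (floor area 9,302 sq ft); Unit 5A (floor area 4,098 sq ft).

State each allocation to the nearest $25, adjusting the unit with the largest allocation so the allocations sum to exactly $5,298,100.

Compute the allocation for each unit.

Unit 3B: $816,000 | Unit 4B: $668,775 | Unit PH2: $950,175 | Unit 2C: $1,987,550 | Unit 5A: $875,600

Floor area total: 24,796.
Proportional shares: Unit 3B 3,819/24,796 × $5,298,100 = 815,996.29; Unit 4B 3,130/24,796 × $5,298,100 = 668,779.36; Unit PH2 4,447/24,796 × $5,298,100 = 950,179.49; Unit 2C 9,302/24,796 × $5,298,100 = 1,987,535.34; Unit 5A 4,098/24,796 × $5,298,100 = 875,609.53.
Rounded to nearest $25: Unit 3B $816,000; Unit 4B $668,775; Unit PH2 $950,175; Unit 2C $1,987,525; Unit 5A $875,600. Sum = $5,298,075.
Difference $5,298,100 − $5,298,075 = +$25 applied to largest allocation (Unit 2C): Unit 2C becomes $1,987,550.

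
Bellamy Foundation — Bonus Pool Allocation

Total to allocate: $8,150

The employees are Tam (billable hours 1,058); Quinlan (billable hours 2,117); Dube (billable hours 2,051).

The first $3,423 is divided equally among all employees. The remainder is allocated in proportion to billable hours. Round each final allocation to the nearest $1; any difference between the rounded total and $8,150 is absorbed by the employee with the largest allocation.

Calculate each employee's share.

Tam: $2,098; Quinlan: $3,056; Dube: $2,996

First tranche $3,423 split equally: $1,141 each.
Remainder $4,727 by billable hours (total 5,226): Tam 956.98 → $957; Quinlan 1,914.86 → $1,915; Dube 1,855.16 → $1,855.
Totals: Tam $1,141 + $957 = $2,098; Quinlan $1,141 + $1,915 = $3,056; Dube $1,141 + $1,855 = $2,996.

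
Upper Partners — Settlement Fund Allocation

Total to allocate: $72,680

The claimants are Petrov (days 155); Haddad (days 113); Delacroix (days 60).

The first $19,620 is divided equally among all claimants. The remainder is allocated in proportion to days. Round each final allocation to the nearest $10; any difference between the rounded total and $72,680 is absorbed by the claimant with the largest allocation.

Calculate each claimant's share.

Petrov: $31,610 | Haddad: $24,820 | Delacroix: $16,250

$19,620 shared equally gives $6,540 per claimant.
Remainder $53,060 by days (total 328): Petrov 25,074.09 → $25,070; Haddad 18,279.82 → $18,280; Delacroix 9,706.10 → $9,710.
Totals: Petrov $6,540 + $25,070 = $31,610; Haddad $6,540 + $18,280 = $24,820; Delacroix $6,540 + $9,710 = $16,250.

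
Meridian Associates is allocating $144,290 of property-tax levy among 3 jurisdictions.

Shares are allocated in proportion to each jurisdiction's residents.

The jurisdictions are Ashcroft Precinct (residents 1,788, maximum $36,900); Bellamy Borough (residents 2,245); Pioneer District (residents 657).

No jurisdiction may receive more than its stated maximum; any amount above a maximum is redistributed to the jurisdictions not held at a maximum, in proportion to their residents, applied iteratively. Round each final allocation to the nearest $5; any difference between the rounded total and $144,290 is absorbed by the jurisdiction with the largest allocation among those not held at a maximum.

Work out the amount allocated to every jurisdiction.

Sum of residents: 4,690.
Proportional shares (ignoring caps): Ashcroft Precinct 55,008.64; Bellamy Borough 69,068.45; Pioneer District 20,212.91.
Cap binds for Ashcroft Precinct ($36,900); residual $107,390 reallocated over remaining residents 2,902.
Redistributed shares: Bellamy Borough 83,077.38 → $83,075; Pioneer District 24,312.62 → $24,315.

Ashcroft Precinct: $36,900 | Bellamy Borough: $83,075 | Pioneer District: $24,315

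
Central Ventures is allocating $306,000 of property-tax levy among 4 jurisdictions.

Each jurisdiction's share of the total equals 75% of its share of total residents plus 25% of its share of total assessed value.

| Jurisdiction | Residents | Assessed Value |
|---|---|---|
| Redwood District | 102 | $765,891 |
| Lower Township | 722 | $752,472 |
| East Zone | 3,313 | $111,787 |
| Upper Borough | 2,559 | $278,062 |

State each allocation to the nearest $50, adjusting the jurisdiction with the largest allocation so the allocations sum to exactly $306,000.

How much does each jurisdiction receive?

Residents total 6,696; assessed value total 1,908,212.
Composite weights (75% residents + 25% assessed value): Redwood District 0.1118; Lower Township 0.1795; East Zone 0.3857; Upper Borough 0.3231.
Proportional shares: Redwood District 34,200.45; Lower Township 54,912.48; East Zone 118,031.93; Upper Borough 98,855.13.
After rounding ($50): Redwood District $34,200; Lower Township $54,900; East Zone $118,050; Upper Borough $98,850. Sum = $306,000.
No rounding difference to absorb.

Redwood District: $34,200 | Lower Township: $54,900 | East Zone: $118,050 | Upper Borough: $98,850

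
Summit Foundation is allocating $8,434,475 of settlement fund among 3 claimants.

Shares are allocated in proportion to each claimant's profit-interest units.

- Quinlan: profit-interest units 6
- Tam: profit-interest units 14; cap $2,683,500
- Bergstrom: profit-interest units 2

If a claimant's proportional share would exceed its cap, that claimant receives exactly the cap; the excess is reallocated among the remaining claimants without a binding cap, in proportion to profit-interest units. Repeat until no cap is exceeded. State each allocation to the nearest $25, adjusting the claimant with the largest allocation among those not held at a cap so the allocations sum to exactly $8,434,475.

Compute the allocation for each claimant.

Quinlan: $4,313,225 · Tam: $2,683,500 · Bergstrom: $1,437,750

Profit-interest units total: 22.
Proportional shares (ignoring caps): Quinlan 2,300,311.36; Tam 5,367,393.18; Bergstrom 766,770.45.
Cap binds for Tam ($2,683,500); balance $5,750,975 reallocated over remaining profit-interest units 8.
Redistributed shares: Quinlan 4,313,231.25 → $4,313,225; Bergstrom 1,437,743.75 → $1,437,750.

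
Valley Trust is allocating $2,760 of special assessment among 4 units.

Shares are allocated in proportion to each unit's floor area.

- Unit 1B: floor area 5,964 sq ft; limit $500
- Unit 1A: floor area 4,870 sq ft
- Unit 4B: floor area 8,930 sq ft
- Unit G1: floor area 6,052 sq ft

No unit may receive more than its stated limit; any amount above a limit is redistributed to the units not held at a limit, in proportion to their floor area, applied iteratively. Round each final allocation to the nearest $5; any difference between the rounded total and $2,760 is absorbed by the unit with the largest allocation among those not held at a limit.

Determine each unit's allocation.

Unit 1B: $500 · Unit 1A: $555 · Unit 4B: $1,015 · Unit G1: $690

Total floor area = 25,816.
Unconstrained shares: Unit 1B 637.61; Unit 1A 520.65; Unit 4B 954.71; Unit G1 647.02.
Held at cap: Unit 1B ($500); balance $2,260 reallocated over remaining floor area 19,852.
Redistributed shares: Unit 1A 554.41 → $555; Unit 4B 1,016.61 → $1,015; Unit G1 688.97 → $690.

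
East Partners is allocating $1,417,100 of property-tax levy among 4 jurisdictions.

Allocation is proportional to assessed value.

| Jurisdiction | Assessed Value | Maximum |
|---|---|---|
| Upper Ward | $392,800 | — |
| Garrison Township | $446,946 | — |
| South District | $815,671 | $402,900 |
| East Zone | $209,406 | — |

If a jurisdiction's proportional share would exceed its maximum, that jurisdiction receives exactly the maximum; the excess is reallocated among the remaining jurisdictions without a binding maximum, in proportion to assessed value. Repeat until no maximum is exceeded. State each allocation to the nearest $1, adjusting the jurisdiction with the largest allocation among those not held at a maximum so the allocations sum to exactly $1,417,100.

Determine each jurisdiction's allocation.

Upper Ward: $379,714 | Garrison Township: $432,056 | South District: $402,900 | East Zone: $202,430

Assessed value total: 1,864,823.
Proportional shares (ignoring caps): Upper Ward 298,493.14; Garrison Township 339,639.30; South District 619,837.58; East Zone 159,129.98.
Capped: South District ($402,900); remaining pool $1,014,200 reallocated over remaining assessed value 1,049,152.
Shares after redistribution: Upper Ward 379,714.05 → $379,714; Garrison Township 432,056.21 → $432,056; East Zone 202,429.74 → $202,430.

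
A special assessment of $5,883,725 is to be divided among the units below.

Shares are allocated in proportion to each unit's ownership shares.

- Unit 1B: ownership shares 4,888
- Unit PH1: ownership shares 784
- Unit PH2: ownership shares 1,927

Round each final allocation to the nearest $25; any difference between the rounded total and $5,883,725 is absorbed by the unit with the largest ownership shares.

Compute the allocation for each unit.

Sum of ownership shares: 7,599.
Raw shares: Unit 1B 4,888/7,599 × $5,883,725 = 3,784,662.17; Unit PH1 784/7,599 × $5,883,725 = 607,032.56; Unit PH2 1,927/7,599 × $5,883,725 = 1,492,030.28.
After rounding ($25): Unit 1B $3,784,650; Unit PH1 $607,025; Unit PH2 $1,492,025. Sum = $5,883,700.
Difference $5,883,725 − $5,883,700 = +$25 applied to largest ownership shares (Unit 1B): Unit 1B becomes $3,784,675.

Unit 1B: $3,784,675 | Unit PH1: $607,025 | Unit PH2: $1,492,025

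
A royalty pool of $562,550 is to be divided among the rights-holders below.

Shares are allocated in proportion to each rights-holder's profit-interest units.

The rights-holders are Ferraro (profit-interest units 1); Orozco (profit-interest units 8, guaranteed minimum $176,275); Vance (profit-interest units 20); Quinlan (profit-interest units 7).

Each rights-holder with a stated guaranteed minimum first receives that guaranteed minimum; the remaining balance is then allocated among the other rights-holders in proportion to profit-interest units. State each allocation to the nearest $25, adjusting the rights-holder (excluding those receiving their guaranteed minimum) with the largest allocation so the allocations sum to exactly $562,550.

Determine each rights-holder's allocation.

Fund the minimums — Orozco $176,275. Balance $386,275.
Balance split over remaining profit-interest units 28: Ferraro 13,795.54 → $13,800; Vance 275,910.71 → $275,900; Quinlan 96,568.75 → $96,575.

Ferraro: $13,800 · Orozco: $176,275 · Vance: $275,900 · Quinlan: $96,575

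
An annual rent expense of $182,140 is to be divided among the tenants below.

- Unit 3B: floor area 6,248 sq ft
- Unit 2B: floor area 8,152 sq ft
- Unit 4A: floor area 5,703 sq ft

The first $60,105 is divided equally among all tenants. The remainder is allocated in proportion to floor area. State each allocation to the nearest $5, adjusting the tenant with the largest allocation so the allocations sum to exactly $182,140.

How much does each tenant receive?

$60,105 shared equally gives $20,035 per tenant.
Remainder $122,035 by floor area (total 20,103): Unit 3B 37,928.40 → $37,930; Unit 2B 49,486.61 → $49,485; Unit 4A 34,619.99 → $34,620.
Totals: Unit 3B $20,035 + $37,930 = $57,965; Unit 2B $20,035 + $49,485 = $69,520; Unit 4A $20,035 + $34,620 = $54,655.

Unit 3B: $57,965 · Unit 2B: $69,520 · Unit 4A: $54,655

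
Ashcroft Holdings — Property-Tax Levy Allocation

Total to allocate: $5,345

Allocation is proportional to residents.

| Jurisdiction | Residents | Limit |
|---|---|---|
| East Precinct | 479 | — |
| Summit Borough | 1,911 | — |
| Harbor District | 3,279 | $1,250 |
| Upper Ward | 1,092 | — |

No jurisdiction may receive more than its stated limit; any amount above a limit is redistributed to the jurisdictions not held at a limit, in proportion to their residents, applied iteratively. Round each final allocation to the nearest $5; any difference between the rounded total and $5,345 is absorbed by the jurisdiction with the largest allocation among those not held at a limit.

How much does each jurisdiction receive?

East Precinct: $565 | Summit Borough: $2,245 | Harbor District: $1,250 | Upper Ward: $1,285

Combined residents = 6,761.
Pro-rata shares before constraints: East Precinct 378.68; Summit Borough 1,510.77; Harbor District 2,592.26; Upper Ward 863.30.
Capped: Harbor District ($1,250); remaining pool $4,095 reallocated over remaining residents 3,482.
Remaining shares: East Precinct 563.33 → $565; Summit Borough 2,247.43 → $2,245; Upper Ward 1,284.24 → $1,285.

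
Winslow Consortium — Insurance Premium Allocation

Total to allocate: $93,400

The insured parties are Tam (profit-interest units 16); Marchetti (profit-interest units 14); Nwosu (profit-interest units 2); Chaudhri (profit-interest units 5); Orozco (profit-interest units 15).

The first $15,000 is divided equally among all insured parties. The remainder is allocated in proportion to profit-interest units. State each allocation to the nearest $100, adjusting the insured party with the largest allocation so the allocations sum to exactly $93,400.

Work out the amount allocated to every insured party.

$15,000 shared equally gives $3,000 per insured party.
Remainder $78,400 by profit-interest units (total 52): Tam 24,123.08 → $24,100; Marchetti 21,107.69 → $21,100; Nwosu 3,015.38 → $3,000; Chaudhri 7,538.46 → $7,500; Orozco 22,615.38 → $22,600.
Rounding difference +$100 on remainder applied to Tam.
Totals: Tam $3,000 + $24,200 = $27,200; Marchetti $3,000 + $21,100 = $24,100; Nwosu $3,000 + $3,000 = $6,000; Chaudhri $3,000 + $7,500 = $10,500; Orozco $3,000 + $22,600 = $25,600.

Tam: $27,200 · Marchetti: $24,100 · Nwosu: $6,000 · Chaudhri: $10,500 · Orozco: $25,600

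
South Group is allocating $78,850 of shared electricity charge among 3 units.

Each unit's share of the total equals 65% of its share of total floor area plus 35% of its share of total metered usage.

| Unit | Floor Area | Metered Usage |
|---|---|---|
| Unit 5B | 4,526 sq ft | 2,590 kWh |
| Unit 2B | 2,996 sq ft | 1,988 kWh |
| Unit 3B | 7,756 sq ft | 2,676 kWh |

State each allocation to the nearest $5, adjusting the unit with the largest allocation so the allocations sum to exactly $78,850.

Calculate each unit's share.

Floor area total 15,278; metered usage total 7,254.
Blended shares (65% floor area + 35% metered usage): Unit 5B 0.3175; Unit 2B 0.2234; Unit 3B 0.4591.
Raw shares: Unit 5B 25,036.73; Unit 2B 17,613.81; Unit 3B 36,199.46.
Rounded to nearest $5: Unit 5B $25,035; Unit 2B $17,615; Unit 3B $36,200. Sum = $78,850.
Rounded total matches; no reconciliation needed.

Unit 5B: $25,035 | Unit 2B: $17,615 | Unit 3B: $36,200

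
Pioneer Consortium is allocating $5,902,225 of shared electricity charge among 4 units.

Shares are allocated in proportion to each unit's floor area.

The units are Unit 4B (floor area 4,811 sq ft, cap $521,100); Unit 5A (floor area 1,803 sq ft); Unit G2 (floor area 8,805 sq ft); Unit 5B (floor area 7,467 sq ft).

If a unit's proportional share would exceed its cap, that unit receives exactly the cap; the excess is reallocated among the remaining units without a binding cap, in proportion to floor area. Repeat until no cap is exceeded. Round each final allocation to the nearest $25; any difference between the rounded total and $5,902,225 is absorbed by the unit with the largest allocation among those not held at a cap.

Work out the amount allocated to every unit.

Unit 4B: $521,100 · Unit 5A: $536,775 · Unit G2: $2,621,350 · Unit 5B: $2,223,000

Combined floor area = 22,886.
Unconstrained shares: Unit 4B 1,240,741.26; Unit 5A 464,987.84; Unit G2 2,270,780.88; Unit 5B 1,925,715.03.
Capped: Unit 4B ($521,100); residual $5,381,125 reallocated over remaining floor area 18,075.
Remaining shares: Unit 5A 536,772.80 → $536,775; Unit G2 2,621,344.71 → $2,621,350; Unit 5B 2,223,007.49 → $2,223,000.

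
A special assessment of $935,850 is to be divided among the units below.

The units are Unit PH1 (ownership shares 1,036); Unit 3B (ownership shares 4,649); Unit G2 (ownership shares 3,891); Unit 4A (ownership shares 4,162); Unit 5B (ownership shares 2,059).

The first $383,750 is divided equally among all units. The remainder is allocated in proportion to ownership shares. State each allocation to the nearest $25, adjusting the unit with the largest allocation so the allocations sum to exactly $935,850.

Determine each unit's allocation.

First tranche $383,750 split equally: $76,750 each.
Remainder $552,100 by ownership shares (total 15,797): Unit PH1 36,207.86 → $36,200; Unit 3B 162,481.03 → $162,475; Unit G2 135,989.18 → $136,000; Unit 4A 145,460.54 → $145,450; Unit 5B 71,961.38 → $71,950.
Rounding difference +$25 on remainder applied to Unit 3B.
Totals: Unit PH1 $76,750 + $36,200 = $112,950; Unit 3B $76,750 + $162,500 = $239,250; Unit G2 $76,750 + $136,000 = $212,750; Unit 4A $76,750 + $145,450 = $222,200; Unit 5B $76,750 + $71,950 = $148,700.

Unit PH1: $112,950; Unit 3B: $239,250; Unit G2: $212,750; Unit 4A: $222,200; Unit 5B: $148,700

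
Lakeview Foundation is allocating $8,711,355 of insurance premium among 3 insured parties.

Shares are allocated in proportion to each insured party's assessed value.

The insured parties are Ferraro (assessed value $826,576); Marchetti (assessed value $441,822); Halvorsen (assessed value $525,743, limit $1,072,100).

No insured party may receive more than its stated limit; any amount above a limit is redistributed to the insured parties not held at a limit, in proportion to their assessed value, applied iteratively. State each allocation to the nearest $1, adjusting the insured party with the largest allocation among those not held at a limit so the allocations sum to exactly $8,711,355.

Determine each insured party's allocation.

Ferraro: $4,978,268 | Marchetti: $2,660,987 | Halvorsen: $1,072,100

Sum of assessed value: 1,794,141.
Pro-rata shares before constraints: Ferraro 4,013,395.25; Marchetti 2,145,242.93; Halvorsen 2,552,716.82.
Cap binds for Halvorsen ($1,072,100); residual $7,639,255 reallocated over remaining assessed value 1,268,398.
Remaining shares: Ferraro 4,978,267.74 → $4,978,268; Marchetti 2,660,987.26 → $2,660,987.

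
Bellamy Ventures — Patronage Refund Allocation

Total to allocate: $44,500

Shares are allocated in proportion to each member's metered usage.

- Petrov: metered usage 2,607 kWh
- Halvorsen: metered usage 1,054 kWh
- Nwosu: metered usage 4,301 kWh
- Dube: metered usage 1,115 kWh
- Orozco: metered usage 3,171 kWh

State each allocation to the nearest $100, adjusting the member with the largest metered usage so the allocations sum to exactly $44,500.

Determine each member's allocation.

Total metered usage = 2,607 + 1,054 + 4,301 + 1,115 + 3,171 = 12,248.
Pro-rata amounts: Petrov 9,471.87; Halvorsen 3,829.44; Nwosu 15,626.59; Dube 4,051.07; Orozco 11,521.02.
Rounded to nearest $100: Petrov $9,500; Halvorsen $3,800; Nwosu $15,600; Dube $4,100; Orozco $11,500. Sum = $44,500.
Rounded total matches; no reconciliation needed.

Petrov: $9,500 | Halvorsen: $3,800 | Nwosu: $15,600 | Dube: $4,100 | Orozco: $11,500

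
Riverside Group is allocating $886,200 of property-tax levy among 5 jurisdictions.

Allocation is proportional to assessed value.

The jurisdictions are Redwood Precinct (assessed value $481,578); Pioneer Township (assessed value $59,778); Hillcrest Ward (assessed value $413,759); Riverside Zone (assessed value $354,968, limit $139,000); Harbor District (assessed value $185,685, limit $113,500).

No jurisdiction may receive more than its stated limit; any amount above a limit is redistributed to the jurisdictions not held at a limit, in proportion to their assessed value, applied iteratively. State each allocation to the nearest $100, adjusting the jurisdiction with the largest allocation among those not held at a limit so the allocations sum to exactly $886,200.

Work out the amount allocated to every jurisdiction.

Total assessed value = 1,495,768.
Pro-rata shares before constraints: Redwood Precinct 285,321.27; Pioneer Township 35,416.76; Hillcrest Ward 245,140.44; Riverside Zone 210,308.44; Harbor District 110,013.08.
Capped: Riverside Zone ($139,000); residual $747,200 reallocated over remaining assessed value 1,140,800.
Capped: Harbor District ($113,500); residual $633,700 reallocated over remaining assessed value 955,115.
Redistributed shares: Redwood Precinct 319,517.52 → $319,500; Pioneer Township 39,661.53 → $39,700; Hillcrest Ward 274,520.95 → $274,500.

Redwood Precinct: $319,500; Pioneer Township: $39,700; Hillcrest Ward: $274,500; Riverside Zone: $139,000; Harbor District: $113,500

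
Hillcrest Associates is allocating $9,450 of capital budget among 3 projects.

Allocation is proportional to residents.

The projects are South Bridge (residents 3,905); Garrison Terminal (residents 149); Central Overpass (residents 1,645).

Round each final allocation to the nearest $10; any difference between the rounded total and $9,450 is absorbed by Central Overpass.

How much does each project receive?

South Bridge: $6,480; Garrison Terminal: $250; Central Overpass: $2,720

Residents total: 5,699.
Proportional shares: South Bridge 3,905/5,699 × $9,450 = 6,475.21; Garrison Terminal 149/5,699 × $9,450 = 247.07; Central Overpass 1,645/5,699 × $9,450 = 2,727.72.
At nearest $10: South Bridge $6,480; Garrison Terminal $250; Central Overpass $2,730. Sum = $9,460.
Difference $9,450 − $9,460 = −$10 applied to Central Overpass: Central Overpass becomes $2,720.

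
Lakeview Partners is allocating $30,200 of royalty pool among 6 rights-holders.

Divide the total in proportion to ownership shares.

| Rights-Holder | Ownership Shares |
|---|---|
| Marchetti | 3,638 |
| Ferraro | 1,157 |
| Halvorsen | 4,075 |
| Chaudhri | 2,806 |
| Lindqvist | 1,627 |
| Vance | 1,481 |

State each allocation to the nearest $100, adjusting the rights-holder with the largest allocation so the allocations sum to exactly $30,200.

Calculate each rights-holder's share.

Sum of ownership shares: 14,784.
Pro-rata amounts: Marchetti 3,638/14,784 × $30,200 = 7,431.52; Ferraro 1,157/14,784 × $30,200 = 2,363.46; Halvorsen 4,075/14,784 × $30,200 = 8,324.20; Chaudhri 2,806/14,784 × $30,200 = 5,731.95; Lindqvist 1,627/14,784 × $30,200 = 3,323.55; Vance 1,481/14,784 × $30,200 = 3,025.31.
After rounding ($100): Marchetti $7,400; Ferraro $2,400; Halvorsen $8,300; Chaudhri $5,700; Lindqvist $3,300; Vance $3,000. Sum = $30,100.
Difference $30,200 − $30,100 = +$100 applied to largest allocation (Halvorsen): Halvorsen becomes $8,400.

Marchetti: $7,400 | Ferraro: $2,400 | Halvorsen: $8,400 | Chaudhri: $5,700 | Lindqvist: $3,300 | Vance: $3,000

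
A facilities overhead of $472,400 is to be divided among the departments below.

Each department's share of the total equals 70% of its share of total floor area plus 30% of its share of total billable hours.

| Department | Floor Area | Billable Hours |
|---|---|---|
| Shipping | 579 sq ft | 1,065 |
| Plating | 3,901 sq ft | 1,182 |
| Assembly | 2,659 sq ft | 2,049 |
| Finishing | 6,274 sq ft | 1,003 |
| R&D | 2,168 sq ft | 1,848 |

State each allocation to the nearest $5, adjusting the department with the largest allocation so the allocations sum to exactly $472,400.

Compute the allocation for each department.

Floor area total 15,581; billable hours total 7,147.
Blended shares (70% floor area + 30% billable hours): Shipping 0.0707; Plating 0.2249; Assembly 0.2055; Finishing 0.3240; R&D 0.1750.
Raw shares: Shipping 33,406.49; Plating 106,230.27; Assembly 97,062.95; Finishing 153,043.68; R&D 82,656.63.
After rounding ($5): Shipping $33,405; Plating $106,230; Assembly $97,065; Finishing $153,045; R&D $82,655. Sum = $472,400.
No rounding difference to absorb.

Shipping: $33,405 · Plating: $106,230 · Assembly: $97,065 · Finishing: $153,045 · R&D: $82,655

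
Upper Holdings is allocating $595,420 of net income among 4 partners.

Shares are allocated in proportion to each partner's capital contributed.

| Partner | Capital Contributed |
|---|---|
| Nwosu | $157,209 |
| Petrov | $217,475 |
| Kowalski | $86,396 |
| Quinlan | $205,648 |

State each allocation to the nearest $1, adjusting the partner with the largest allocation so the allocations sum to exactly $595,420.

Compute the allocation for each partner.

Nwosu: $140,395 · Petrov: $194,215 · Kowalski: $77,156 · Quinlan: $183,654

Sum of capital contributed: 666,728.
Unrounded shares: Nwosu 157,209/666,728 × $595,420 = 140,395.16; Petrov 217,475/666,728 × $595,420 = 194,215.58; Kowalski 86,396/666,728 × $595,420 = 77,155.76; Quinlan 205,648/666,728 × $595,420 = 183,653.502.
At nearest $1: Nwosu $140,395; Petrov $194,216; Kowalski $77,156; Quinlan $183,654. Sum = $595,421.
Difference $595,420 − $595,421 = −$1 applied to largest allocation (Petrov): Petrov becomes $194,215.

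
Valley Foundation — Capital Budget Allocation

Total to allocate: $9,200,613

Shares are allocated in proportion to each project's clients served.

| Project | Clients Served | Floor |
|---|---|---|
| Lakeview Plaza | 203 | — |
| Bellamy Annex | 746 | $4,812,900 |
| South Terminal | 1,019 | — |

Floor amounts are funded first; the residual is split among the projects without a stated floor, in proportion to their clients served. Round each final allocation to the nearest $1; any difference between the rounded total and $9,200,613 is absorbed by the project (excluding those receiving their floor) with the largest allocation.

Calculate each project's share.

Fund the minimums — Bellamy Annex $4,812,900. Remaining pool $4,387,713.
Remaining pool split over remaining clients served 1,222: Lakeview Plaza 728,891.77 → $728,892; South Terminal 3,658,821.23 → $3,658,821.

Lakeview Plaza: $728,892 | Bellamy Annex: $4,812,900 | South Terminal: $3,658,821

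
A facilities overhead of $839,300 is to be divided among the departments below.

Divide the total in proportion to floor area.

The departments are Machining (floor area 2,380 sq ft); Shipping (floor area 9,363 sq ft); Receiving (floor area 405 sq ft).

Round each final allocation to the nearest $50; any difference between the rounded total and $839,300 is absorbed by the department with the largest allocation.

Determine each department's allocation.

Sum of floor area: 12,148.
Pro-rata amounts: Machining 2,380/12,148 × $839,300 = 164,433.16; Shipping 9,363/12,148 × $839,300 = 646,885.57; Receiving 405/12,148 × $839,300 = 27,981.27.
Rounded to nearest $50: Machining $164,450; Shipping $646,900; Receiving $28,000. Sum = $839,350.
Difference $839,300 − $839,350 = −$50 applied to largest allocation (Shipping): Shipping becomes $646,850.

Machining: $164,450; Shipping: $646,850; Receiving: $28,000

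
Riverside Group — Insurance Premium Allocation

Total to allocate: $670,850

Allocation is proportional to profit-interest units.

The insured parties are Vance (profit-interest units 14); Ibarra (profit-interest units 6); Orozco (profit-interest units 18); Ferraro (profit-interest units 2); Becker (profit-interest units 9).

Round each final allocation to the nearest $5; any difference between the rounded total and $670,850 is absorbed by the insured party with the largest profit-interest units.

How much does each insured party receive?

Combined profit-interest units = 49.
Unrounded shares: Vance 14/49 × $670,850 = 191,671.43; Ibarra 6/49 × $670,850 = 82,144.90; Orozco 18/49 × $670,850 = 246,434.69; Ferraro 2/49 × $670,850 = 27,381.63; Becker 9/49 × $670,850 = 123,217.35.
At nearest $5: Vance $191,670; Ibarra $82,145; Orozco $246,435; Ferraro $27,380; Becker $123,215. Sum = $670,845.
Difference $670,850 − $670,845 = +$5 applied to largest profit-interest units (Orozco): Orozco becomes $246,440.

Vance: $191,670 · Ibarra: $82,145 · Orozco: $246,440 · Ferraro: $27,380 · Becker: $123,215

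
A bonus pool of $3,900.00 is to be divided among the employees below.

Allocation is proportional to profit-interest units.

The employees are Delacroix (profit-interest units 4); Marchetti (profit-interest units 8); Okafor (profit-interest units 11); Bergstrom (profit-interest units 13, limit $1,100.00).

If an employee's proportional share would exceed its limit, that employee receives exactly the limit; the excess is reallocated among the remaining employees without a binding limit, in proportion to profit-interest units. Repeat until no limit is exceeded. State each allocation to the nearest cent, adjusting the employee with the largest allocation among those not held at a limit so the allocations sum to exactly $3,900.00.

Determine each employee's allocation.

Combined profit-interest units = 36.
Unconstrained shares: Delacroix 433.3333; Marchetti 866.6667; Okafor 1,191.6667; Bergstrom 1,408.3333.
Cap binds for Bergstrom ($1,100.00); remaining pool $2,800.00 reallocated over remaining profit-interest units 23.
Redistributed shares: Delacroix 486.9565 → $486.96; Marchetti 973.9130 → $973.91; Okafor 1,339.1304 → $1,339.13.

Delacroix: $486.96; Marchetti: $973.91; Okafor: $1,339.13; Bergstrom: $1,100.00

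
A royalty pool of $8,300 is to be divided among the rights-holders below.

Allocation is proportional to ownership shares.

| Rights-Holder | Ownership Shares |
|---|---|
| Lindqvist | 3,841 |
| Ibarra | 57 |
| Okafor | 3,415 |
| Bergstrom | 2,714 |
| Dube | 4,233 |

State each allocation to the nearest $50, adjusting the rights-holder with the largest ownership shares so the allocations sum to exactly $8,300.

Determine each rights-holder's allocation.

Lindqvist: $2,250 | Ibarra: $50 | Okafor: $2,000 | Bergstrom: $1,600 | Dube: $2,400

Combined ownership shares = 14,260.
Unrounded shares: Lindqvist 3,841/14,260 × $8,300 = 2,235.65; Ibarra 57/14,260 × $8,300 = 33.18; Okafor 3,415/14,260 × $8,300 = 1,987.69; Bergstrom 2,714/14,260 × $8,300 = 1,579.68; Dube 4,233/14,260 × $8,300 = 2,463.81.
At nearest $50: Lindqvist $2,250; Ibarra $50; Okafor $2,000; Bergstrom $1,600; Dube $2,450. Sum = $8,350.
Difference $8,300 − $8,350 = −$50 applied to largest ownership shares (Dube): Dube becomes $2,400.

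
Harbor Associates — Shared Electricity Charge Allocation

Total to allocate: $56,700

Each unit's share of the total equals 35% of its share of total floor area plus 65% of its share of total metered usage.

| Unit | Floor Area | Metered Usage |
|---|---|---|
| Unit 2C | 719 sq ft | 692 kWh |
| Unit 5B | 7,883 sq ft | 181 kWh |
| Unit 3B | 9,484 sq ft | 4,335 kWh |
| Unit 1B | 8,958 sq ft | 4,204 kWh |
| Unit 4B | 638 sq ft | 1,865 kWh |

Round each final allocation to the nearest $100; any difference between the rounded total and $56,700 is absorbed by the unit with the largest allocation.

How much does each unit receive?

Floor area total 27,682; metered usage total 11,277.
Blended shares (35% floor area + 65% metered usage): Unit 2C 0.0490; Unit 5B 0.1101; Unit 3B 0.3698; Unit 1B 0.3556; Unit 4B 0.1156.
Pro-rata amounts: Unit 2C 2,777.01; Unit 5B 6,242.79; Unit 3B 20,966.46; Unit 1B 20,161.25; Unit 4B 6,552.49.
After rounding ($100): Unit 2C $2,800; Unit 5B $6,200; Unit 3B $21,000; Unit 1B $20,200; Unit 4B $6,600. Sum = $56,800.
Difference $56,700 − $56,800 = −$100 applied to largest allocation (Unit 3B): Unit 3B becomes $20,900.

Unit 2C: $2,800 · Unit 5B: $6,200 · Unit 3B: $20,900 · Unit 1B: $20,200 · Unit 4B: $6,600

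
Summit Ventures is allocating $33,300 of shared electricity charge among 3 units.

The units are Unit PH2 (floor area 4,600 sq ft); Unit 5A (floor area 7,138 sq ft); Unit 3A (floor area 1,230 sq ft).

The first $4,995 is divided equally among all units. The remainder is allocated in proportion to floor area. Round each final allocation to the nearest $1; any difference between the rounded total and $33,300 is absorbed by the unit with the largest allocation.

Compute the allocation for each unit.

Equal tier: $4,995 ÷ 3 = $1,665 apiece.
Remainder $28,305 by floor area (total 12,968): Unit PH2 10,040.33 → $10,040; Unit 5A 15,579.97 → $15,580; Unit 3A 2,684.70 → $2,685.
Totals: Unit PH2 $1,665 + $10,040 = $11,705; Unit 5A $1,665 + $15,580 = $17,245; Unit 3A $1,665 + $2,685 = $4,350.

Unit PH2: $11,705; Unit 5A: $17,245; Unit 3A: $4,350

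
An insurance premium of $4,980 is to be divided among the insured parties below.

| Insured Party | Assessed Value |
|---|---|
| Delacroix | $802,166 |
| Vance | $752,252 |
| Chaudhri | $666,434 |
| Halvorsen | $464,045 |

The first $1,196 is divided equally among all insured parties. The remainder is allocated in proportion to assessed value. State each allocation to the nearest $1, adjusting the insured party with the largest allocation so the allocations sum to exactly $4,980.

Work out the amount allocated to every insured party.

Delacroix: $1,430 · Vance: $1,359 · Chaudhri: $1,238 · Halvorsen: $953

First tranche $1,196 split equally: $299 each.
Remainder $3,784 by assessed value (total 2,684,897): Delacroix 1,130.54 → $1,131; Vance 1,060.20 → $1,060; Chaudhri 939.25 → $939; Halvorsen 654.01 → $654.
Totals: Delacroix $299 + $1,131 = $1,430; Vance $299 + $1,060 = $1,359; Chaudhri $299 + $939 = $1,238; Halvorsen $299 + $654 = $953.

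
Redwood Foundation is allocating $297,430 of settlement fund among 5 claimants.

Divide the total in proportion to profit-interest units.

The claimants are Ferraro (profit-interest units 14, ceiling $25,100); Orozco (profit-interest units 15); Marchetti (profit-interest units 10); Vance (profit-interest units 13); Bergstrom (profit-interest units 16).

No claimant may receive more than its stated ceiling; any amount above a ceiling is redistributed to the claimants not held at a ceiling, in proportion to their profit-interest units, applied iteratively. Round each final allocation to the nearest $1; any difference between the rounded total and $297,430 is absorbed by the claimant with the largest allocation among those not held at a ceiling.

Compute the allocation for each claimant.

Ferraro: $25,100 · Orozco: $75,647 · Marchetti: $50,431 · Vance: $65,561 · Bergstrom: $80,691

Combined profit-interest units = 68.
Pro-rata shares before constraints: Ferraro 61,235.59; Orozco 65,609.56; Marchetti 43,739.71; Vance 56,861.62; Bergstrom 69,983.53.
Capped: Ferraro ($25,100); balance $272,330 reallocated over remaining profit-interest units 54.
Redistributed shares: Orozco 75,647.22 → $75,647; Marchetti 50,431.48 → $50,431; Vance 65,560.93 → $65,561; Bergstrom 80,690.37 → $80,690.
Rounding difference +$1 applied to Bergstrom → $80,691.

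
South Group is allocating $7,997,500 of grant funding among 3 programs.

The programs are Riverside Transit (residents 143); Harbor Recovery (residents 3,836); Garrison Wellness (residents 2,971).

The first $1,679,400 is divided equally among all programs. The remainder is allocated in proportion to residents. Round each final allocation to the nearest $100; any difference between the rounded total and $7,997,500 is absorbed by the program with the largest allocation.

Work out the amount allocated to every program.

Riverside Transit: $689,800 · Harbor Recovery: $4,047,000 · Garrison Wellness: $3,260,700

Equal tier: $1,679,400 ÷ 3 = $559,800 apiece.
Remainder $6,318,100 by residents (total 6,950): Riverside Transit 129,998.32 → $130,000; Harbor Recovery 3,487,227.57 → $3,487,200; Garrison Wellness 2,700,874.12 → $2,700,900.
Totals: Riverside Transit $559,800 + $130,000 = $689,800; Harbor Recovery $559,800 + $3,487,200 = $4,047,000; Garrison Wellness $559,800 + $2,700,900 = $3,260,700.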